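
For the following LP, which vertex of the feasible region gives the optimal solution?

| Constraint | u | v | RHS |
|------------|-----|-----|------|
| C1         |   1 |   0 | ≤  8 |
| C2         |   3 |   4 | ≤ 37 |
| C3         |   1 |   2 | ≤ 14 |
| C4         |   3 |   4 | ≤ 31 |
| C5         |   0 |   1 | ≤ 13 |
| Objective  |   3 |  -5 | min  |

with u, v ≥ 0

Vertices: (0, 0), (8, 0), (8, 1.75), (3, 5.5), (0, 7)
(0, 7) with z = -35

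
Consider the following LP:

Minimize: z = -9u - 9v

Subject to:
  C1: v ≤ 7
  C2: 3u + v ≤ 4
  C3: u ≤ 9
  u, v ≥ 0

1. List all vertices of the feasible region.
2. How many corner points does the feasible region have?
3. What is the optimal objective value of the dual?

1. (0, 0), (1.333, 0), (0, 4)
2. 3
3. -36 (by strong duality, equal to the primal optimum)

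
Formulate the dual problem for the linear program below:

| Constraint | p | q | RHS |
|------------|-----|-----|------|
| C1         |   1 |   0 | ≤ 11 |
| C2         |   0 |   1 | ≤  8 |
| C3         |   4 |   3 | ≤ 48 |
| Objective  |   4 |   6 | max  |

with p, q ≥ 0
Minimize: z = 11y1 + 8y2 + 48y3

Subject to:
  C1: -y1 - 4y3 ≤ -4
  C2: -y2 - 3y3 ≤ -6
  y1, y2, y3 ≥ 0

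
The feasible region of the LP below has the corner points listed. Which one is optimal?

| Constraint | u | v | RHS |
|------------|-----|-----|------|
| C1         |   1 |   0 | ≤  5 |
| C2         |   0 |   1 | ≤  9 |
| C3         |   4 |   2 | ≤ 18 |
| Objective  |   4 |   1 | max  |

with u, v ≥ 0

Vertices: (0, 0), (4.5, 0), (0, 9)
Evaluating z = 4u + v at each vertex:
  (0, 0): z = 0
  (4.5, 0): z = 18
  (0, 9): z = 9

The largest value is z = 18, attained at (4.5, 0).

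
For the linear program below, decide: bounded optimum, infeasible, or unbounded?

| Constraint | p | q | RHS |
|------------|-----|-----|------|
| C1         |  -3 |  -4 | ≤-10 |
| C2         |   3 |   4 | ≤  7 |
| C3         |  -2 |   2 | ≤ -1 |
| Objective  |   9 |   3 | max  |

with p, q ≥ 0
C2 requires 3p + 4q ≤ 7, while C1 (-3p - 4q ≤ -10) is equivalent to 3p + 4q ≥ 10. Together they would need 10 ≤ 3p + 4q ≤ 7, which is impossible since 10 > 7. No point satisfies all constraints.

Infeasible — the constraint set is empty.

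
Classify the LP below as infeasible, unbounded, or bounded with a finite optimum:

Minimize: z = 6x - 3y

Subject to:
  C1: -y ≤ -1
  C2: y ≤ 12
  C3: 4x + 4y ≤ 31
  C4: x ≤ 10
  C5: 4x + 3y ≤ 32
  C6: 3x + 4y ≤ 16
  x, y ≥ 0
The point (0, 4) satisfies every constraint, so the LP is feasible; the constraints give x ≤ 10 and y ≤ 12, which with x, y ≥ 0 keep the feasible region inside a bounded box. A feasible, bounded LP attains a finite optimum at a vertex.

Feasible with finite optimum z* = -12 at (0, 4).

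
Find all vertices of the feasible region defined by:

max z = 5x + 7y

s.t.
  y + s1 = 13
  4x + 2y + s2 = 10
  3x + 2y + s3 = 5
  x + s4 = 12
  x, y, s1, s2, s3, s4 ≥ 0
Each vertex is the intersection of two constraint boundaries that also satisfies all remaining constraints:
  x = 0 and y = 0 → (0, 0)
  3x + 2y = 5 and y = 0 → (1.667, 0)
  3x + 2y = 5 and x = 0 → (0, 2.5)

Vertices: (0, 0), (1.667, 0), (0, 2.5)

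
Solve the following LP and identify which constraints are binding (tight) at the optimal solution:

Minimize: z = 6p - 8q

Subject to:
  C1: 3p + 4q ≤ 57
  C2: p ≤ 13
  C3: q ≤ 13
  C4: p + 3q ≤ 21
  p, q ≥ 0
Optimal: p = 0, q = 7
Binding: C4, p ≥ 0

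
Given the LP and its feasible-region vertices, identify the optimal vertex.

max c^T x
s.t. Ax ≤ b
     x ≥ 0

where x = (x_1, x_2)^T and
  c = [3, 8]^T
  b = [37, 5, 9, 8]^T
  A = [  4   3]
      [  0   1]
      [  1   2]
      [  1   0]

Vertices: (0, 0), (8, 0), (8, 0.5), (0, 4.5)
Evaluating z = 3x_1 + 8x_2 at each vertex:
  (0, 0): z = 0
  (8, 0): z = 24
  (8, 0.5): z = 28
  (0, 4.5): z = 36

The largest value is z = 36, attained at (0, 4.5).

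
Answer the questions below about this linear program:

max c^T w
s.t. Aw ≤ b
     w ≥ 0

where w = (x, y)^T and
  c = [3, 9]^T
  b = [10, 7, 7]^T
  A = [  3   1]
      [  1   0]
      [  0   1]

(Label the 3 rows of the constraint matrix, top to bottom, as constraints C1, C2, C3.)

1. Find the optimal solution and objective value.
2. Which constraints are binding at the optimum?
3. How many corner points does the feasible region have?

1. x = 1, y = 7, z = 66
2. C1, C3
3. 4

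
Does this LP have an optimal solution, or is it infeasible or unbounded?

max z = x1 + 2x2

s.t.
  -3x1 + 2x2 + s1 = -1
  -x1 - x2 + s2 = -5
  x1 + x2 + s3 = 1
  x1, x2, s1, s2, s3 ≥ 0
The row x1 + x2 + s3 = 1 with s3 ≥ 0 requires x1 + x2 ≤ 1, while the row -x1 - x2 + s2 = -5 with s2 ≥ 0 is equivalent to x1 + x2 ≥ 5. Together they would need 5 ≤ x1 + x2 ≤ 1, which is impossible since 5 > 1. No point satisfies all constraints.

Infeasible: no point satisfies all constraints simultaneously.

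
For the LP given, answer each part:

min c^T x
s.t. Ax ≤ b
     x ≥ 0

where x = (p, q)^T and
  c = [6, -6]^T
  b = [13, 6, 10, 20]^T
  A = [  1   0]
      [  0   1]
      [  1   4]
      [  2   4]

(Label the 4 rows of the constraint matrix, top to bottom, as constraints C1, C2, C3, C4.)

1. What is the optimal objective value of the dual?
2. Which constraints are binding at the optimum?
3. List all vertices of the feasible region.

1. -15 (by strong duality, equal to the primal optimum)
2. C3, p ≥ 0
3. (0, 0), (10, 0), (0, 2.5)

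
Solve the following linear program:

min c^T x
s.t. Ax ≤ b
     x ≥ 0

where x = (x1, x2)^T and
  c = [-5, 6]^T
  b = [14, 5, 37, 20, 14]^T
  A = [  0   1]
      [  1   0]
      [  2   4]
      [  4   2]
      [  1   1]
x1 = 5, x2 = 0, z = -25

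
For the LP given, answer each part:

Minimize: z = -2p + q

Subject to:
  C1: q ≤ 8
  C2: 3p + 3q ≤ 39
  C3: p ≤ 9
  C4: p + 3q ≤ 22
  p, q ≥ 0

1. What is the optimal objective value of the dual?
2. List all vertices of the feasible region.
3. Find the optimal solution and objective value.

1. -18 (by strong duality, equal to the primal optimum)
2. (0, 0), (9, 0), (9, 4), (8.5, 4.5), (0, 7.333)
3. p = 9, q = 0, z = -18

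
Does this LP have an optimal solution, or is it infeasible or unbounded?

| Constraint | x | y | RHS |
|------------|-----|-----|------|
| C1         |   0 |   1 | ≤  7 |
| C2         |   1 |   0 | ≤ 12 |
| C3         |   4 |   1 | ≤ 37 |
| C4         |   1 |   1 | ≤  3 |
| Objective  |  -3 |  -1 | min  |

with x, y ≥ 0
The point (3, 0) satisfies every constraint, so the LP is feasible; the constraints give x ≤ 12 and y ≤ 7, which with x, y ≥ 0 keep the feasible region inside a bounded box. A feasible, bounded LP attains a finite optimum at a vertex.

Evaluating z = -3x - y at each vertex:
  (0, 0): z = 0
  (3, 0): z = -9
  (0, 3): z = -3

Feasible with finite optimum z* = -9 at (3, 0).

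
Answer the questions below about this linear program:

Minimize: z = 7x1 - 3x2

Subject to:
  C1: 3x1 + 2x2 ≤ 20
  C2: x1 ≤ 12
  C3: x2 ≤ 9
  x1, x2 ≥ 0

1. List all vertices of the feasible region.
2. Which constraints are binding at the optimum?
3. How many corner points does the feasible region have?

1. (0, 0), (6.667, 0), (0.6667, 9), (0, 9)
2. C3, x1 ≥ 0
3. 4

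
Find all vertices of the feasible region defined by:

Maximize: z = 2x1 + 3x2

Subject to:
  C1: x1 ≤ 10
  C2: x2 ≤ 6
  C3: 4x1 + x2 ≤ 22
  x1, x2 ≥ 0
Each vertex is the intersection of two constraint boundaries that also satisfies all remaining constraints:
  x1 = 0 and x2 = 0 → (0, 0)
  4x1 + x2 = 22 and x2 = 0 → (5.5, 0)
  x2 = 6 and 4x1 + x2 = 22 → (4, 6)
  x2 = 6 and x1 = 0 → (0, 6)

Vertices: (0, 0), (5.5, 0), (4, 6), (0, 6)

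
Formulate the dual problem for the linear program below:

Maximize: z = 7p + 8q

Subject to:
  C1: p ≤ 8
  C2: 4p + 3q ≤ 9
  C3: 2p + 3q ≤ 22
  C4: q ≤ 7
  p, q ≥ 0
Minimize: z = 8y1 + 9y2 + 22y3 + 7y4

Subject to:
  C1: -y1 - 4y2 - 2y3 ≤ -7
  C2: -3y2 - 3y3 - y4 ≤ -8
  y1, y2, y3, y4 ≥ 0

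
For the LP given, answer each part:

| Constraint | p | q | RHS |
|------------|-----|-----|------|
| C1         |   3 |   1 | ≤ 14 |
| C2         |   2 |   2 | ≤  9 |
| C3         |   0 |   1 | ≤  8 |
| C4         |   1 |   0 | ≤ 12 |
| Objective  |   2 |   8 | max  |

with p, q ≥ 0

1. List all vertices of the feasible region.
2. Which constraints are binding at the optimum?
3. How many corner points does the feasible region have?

1. (0, 0), (4.5, 0), (0, 4.5)
2. C2, p ≥ 0
3. 3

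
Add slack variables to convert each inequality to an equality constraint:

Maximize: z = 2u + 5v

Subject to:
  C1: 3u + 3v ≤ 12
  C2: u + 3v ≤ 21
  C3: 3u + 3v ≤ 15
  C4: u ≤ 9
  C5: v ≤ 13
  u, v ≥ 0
max z = 2u + 5v

s.t.
  3u + 3v + s1 = 12
  u + 3v + s2 = 21
  3u + 3v + s3 = 15
  u + s4 = 9
  v + s5 = 13
  u, v, s1, s2, s3, s4, s5 ≥ 0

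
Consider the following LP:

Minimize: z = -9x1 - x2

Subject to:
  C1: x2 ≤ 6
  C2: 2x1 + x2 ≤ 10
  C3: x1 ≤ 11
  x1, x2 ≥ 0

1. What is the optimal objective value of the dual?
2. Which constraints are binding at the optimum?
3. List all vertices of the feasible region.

1. -45 (by strong duality, equal to the primal optimum)
2. C2, x2 ≥ 0
3. (0, 0), (5, 0), (2, 6), (0, 6)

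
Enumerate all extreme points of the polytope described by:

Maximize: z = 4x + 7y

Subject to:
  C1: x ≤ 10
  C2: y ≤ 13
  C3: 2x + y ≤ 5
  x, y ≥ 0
Each vertex is the intersection of two constraint boundaries that also satisfies all remaining constraints:
  x = 0 and y = 0 → (0, 0)
  2x + y = 5 and y = 0 → (2.5, 0)
  2x + y = 5 and x = 0 → (0, 5)

Vertices: (0, 0), (2.5, 0), (0, 5)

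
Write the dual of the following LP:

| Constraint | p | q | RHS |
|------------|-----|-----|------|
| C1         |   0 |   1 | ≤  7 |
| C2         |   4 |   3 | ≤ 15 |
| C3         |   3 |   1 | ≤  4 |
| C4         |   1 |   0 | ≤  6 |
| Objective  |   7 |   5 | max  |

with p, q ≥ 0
Minimize: z = 7y1 + 15y2 + 4y3 + 6y4

Subject to:
  C1: -4y2 - 3y3 - y4 ≤ -7
  C2: -y1 - 3y2 - y3 ≤ -5
  y1, y2, y3, y4 ≥ 0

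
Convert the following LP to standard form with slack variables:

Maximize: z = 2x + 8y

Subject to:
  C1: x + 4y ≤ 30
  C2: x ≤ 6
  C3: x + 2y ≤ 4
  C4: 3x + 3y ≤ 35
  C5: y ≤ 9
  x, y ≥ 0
max z = 2x + 8y

s.t.
  x + 4y + s1 = 30
  x + s2 = 6
  x + 2y + s3 = 4
  3x + 3y + s4 = 35
  y + s5 = 9
  x, y, s1, s2, s3, s4, s5 ≥ 0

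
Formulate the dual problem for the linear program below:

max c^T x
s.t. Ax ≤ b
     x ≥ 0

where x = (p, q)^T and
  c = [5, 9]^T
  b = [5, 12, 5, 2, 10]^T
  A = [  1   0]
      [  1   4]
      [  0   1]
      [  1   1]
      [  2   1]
Minimize: z = 5y1 + 12y2 + 5y3 + 2y4 + 10y5

Subject to:
  C1: -y1 - y2 - y4 - 2y5 ≤ -5
  C2: -4y2 - y3 - y4 - y5 ≤ -9
  y1, y2, y3, y4, y5 ≥ 0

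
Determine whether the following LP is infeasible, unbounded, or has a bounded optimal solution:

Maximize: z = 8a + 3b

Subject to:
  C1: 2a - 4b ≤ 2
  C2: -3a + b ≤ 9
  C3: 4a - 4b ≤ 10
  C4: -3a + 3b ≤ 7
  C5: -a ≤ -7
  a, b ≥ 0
Feasible point: (7, 5) satisfies every constraint, so the LP is feasible.
Direction d = (1, 1): for each constraint row a, a·d ≤ 0 —
  (2)(1) + (-4)(1) = -2 ≤ 0
  (-3)(1) + (1)(1) = -2 ≤ 0
  (4)(1) + (-4)(1) = 0 ≤ 0
  (-3)(1) + (3)(1) = 0 ≤ 0
  (-1)(1) + (0)(1) = -1 ≤ 0
and d ≥ 0, so (7, 5) + t·d stays feasible for every t ≥ 0. Along this ray z = 8a + 3b changes by 11 per unit t, so z → +∞.

Unbounded — the objective can increase without bound over the feasible region.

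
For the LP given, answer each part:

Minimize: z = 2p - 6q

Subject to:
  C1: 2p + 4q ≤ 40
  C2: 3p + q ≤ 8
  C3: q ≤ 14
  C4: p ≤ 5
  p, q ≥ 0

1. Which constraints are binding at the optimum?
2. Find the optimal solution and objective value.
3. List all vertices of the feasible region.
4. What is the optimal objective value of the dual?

1. C2, p ≥ 0
2. p = 0, q = 8, z = -48
3. (0, 0), (2.667, 0), (0, 8)
4. -48 (by strong duality, equal to the primal optimum)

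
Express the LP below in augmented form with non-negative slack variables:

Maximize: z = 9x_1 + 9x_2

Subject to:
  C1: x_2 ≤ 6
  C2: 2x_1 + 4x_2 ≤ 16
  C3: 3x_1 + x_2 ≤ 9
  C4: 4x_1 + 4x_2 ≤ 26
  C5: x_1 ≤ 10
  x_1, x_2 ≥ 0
max z = 9x_1 + 9x_2

s.t.
  x_2 + s1 = 6
  2x_1 + 4x_2 + s2 = 16
  3x_1 + x_2 + s3 = 9
  4x_1 + 4x_2 + s4 = 26
  x_1 + s5 = 10
  x_1, x_2, s1, s2, s3, s4, s5 ≥ 0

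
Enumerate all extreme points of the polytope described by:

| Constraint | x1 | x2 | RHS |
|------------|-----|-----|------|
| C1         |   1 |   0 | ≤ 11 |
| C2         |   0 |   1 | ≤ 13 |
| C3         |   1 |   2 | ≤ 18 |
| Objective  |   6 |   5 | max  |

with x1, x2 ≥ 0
Each vertex is the intersection of two constraint boundaries that also satisfies all remaining constraints:
  x1 = 0 and x2 = 0 → (0, 0)
  x1 = 11 and x2 = 0 → (11, 0)
  x1 = 11 and x1 + 2x2 = 18 → (11, 3.5)
  x1 + 2x2 = 18 and x1 = 0 → (0, 9)

Vertices: (0, 0), (11, 0), (11, 3.5), (0, 9)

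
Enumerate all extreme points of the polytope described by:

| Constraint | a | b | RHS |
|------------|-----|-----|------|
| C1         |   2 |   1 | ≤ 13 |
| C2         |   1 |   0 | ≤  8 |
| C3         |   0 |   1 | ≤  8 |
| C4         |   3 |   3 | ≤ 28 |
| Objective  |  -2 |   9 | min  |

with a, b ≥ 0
Each vertex is the intersection of two constraint boundaries that also satisfies all remaining constraints:
  a = 0 and b = 0 → (0, 0)
  2a + b = 13 and b = 0 → (6.5, 0)
  2a + b = 13 and 3a + 3b = 28 → (3.667, 5.667)
  b = 8 and 3a + 3b = 28 → (1.333, 8)
  b = 8 and a = 0 → (0, 8)

Vertices: (0, 0), (6.5, 0), (3.667, 5.667), (1.333, 8), (0, 8)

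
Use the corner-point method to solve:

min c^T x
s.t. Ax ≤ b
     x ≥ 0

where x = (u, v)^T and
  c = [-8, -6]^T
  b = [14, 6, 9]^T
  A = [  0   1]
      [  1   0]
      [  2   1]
Each vertex is the intersection of two constraint boundaries that also satisfies all remaining constraints:
  u = 0 and v = 0 → (0, 0)
  2u + v = 9 and v = 0 → (4.5, 0)
  2u + v = 9 and u = 0 → (0, 9)

Evaluating z = -8u - 6v at each vertex:
  (0, 0): z = 0
  (4.5, 0): z = -36
  (0, 9): z = -54

The minimum is at (0, 9) with z = -54.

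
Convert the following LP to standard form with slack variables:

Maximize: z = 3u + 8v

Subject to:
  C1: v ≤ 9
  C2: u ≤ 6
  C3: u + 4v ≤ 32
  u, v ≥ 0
max z = 3u + 8v

s.t.
  v + s1 = 9
  u + s2 = 6
  u + 4v + s3 = 32
  u, v, s1, s2, s3 ≥ 0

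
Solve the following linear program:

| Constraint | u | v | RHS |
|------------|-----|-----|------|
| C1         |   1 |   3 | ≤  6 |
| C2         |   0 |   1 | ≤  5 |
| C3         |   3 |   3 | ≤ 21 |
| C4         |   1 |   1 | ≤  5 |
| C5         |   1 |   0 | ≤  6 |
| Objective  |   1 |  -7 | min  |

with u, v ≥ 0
Each vertex is the intersection of two constraint boundaries that also satisfies all remaining constraints:
  u = 0 and v = 0 → (0, 0)
  u + v = 5 and v = 0 → (5, 0)
  u + 3v = 6 and u + v = 5 → (4.5, 0.5)
  u + 3v = 6 and u = 0 → (0, 2)

Evaluating z = u - 7v at each vertex:
  (0, 0): z = 0
  (5, 0): z = 5
  (4.5, 0.5): z = 1
  (0, 2): z = -14

The minimum is at (0, 2) with z = -14.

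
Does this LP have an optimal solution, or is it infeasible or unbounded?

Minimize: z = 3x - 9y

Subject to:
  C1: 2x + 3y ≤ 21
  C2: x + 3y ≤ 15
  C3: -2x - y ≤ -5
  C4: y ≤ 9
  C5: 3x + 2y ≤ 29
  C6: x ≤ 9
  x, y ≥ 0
The point (0, 5) satisfies every constraint, so the LP is feasible; the constraints give x ≤ 9 and y ≤ 9, which with x, y ≥ 0 keep the feasible region inside a bounded box. A feasible, bounded LP attains a finite optimum at a vertex.

Evaluating z = 3x - 9y at each vertex:
  (2.5, 0): z = 7.5
  (9, 0): z = 27
  (9, 1): z = 18
  (6, 3): z = -9
  (0, 5): z = -45

The LP has an optimal solution: (0, 5) with z = -45.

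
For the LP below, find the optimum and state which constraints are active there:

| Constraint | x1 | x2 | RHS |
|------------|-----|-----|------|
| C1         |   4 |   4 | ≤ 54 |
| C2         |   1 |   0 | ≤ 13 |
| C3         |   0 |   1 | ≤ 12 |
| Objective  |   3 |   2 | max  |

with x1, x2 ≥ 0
Optimal: x1 = 13, x2 = 0.5
Slack at optimum:
  C1: slack = 0 (binding)
  C2: slack = 0 (binding)
  C3: slack = 11.5
  x1 ≥ 0: x1 = 13
  x2 ≥ 0: x2 = 0.5
Binding constraints: C1, C2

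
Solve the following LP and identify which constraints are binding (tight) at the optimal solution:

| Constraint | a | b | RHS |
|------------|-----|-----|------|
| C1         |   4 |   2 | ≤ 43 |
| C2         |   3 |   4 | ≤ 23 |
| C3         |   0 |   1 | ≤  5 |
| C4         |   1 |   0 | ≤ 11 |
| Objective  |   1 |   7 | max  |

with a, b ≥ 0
Optimal: a = 1, b = 5
Binding: C2, C3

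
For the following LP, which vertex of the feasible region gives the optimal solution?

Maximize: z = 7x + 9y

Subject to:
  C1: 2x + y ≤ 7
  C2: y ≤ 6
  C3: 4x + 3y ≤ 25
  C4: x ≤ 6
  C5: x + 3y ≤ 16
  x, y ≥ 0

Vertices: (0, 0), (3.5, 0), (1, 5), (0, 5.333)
(1, 5) with z = 52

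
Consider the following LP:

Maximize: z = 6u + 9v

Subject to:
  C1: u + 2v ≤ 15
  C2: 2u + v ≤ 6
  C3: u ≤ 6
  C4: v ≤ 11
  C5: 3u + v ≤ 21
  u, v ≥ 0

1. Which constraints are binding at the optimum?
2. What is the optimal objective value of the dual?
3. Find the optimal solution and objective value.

1. C2, u ≥ 0
2. 54 (by strong duality, equal to the primal optimum)
3. u = 0, v = 6, z = 54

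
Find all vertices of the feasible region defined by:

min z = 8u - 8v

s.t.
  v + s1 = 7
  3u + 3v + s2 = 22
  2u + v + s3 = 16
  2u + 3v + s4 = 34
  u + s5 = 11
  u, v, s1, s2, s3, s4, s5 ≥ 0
Each vertex is the intersection of two constraint boundaries that also satisfies all remaining constraints:
  u = 0 and v = 0 → (0, 0)
  3u + 3v = 22 and v = 0 → (7.333, 0)
  v = 7 and 3u + 3v = 22 → (0.3333, 7)
  v = 7 and u = 0 → (0, 7)

Vertices: (0, 0), (7.333, 0), (0.3333, 7), (0, 7)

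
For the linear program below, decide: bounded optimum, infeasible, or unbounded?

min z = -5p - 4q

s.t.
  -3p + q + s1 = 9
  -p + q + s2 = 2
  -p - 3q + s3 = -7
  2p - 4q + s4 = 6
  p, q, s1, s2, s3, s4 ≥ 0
Feasible point: (1, 2) satisfies every constraint, so the LP is feasible.
Direction d = (1, 1): for each constraint row a, a·d ≤ 0 —
  (-3)(1) + (1)(1) = -2 ≤ 0
  (-1)(1) + (1)(1) = 0 ≤ 0
  (-1)(1) + (-3)(1) = -4 ≤ 0
  (2)(1) + (-4)(1) = -2 ≤ 0
and d ≥ 0, so (1, 2) + t·d stays feasible for every t ≥ 0. Along this ray z = -5p - 4q changes by -9 per unit t, so z → −∞.

Unbounded: there is a feasible ray along which z → −∞.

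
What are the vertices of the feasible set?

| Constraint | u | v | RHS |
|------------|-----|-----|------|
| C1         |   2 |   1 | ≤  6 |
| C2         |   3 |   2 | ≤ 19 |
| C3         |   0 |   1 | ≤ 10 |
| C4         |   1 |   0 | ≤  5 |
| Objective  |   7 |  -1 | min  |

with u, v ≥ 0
Each vertex is the intersection of two constraint boundaries that also satisfies all remaining constraints:
  u = 0 and v = 0 → (0, 0)
  2u + v = 6 and v = 0 → (3, 0)
  2u + v = 6 and u = 0 → (0, 6)

Vertices: (0, 0), (3, 0), (0, 6)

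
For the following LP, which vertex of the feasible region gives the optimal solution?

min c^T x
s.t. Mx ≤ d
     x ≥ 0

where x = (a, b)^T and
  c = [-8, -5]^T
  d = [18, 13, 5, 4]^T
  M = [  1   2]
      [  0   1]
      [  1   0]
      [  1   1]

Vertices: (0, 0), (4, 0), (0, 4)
(4, 0) with z = -32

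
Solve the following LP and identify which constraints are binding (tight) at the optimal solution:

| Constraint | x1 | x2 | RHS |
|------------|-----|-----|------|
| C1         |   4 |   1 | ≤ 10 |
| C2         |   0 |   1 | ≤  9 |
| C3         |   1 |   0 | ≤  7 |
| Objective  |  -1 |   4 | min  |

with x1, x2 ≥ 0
Optimal: x1 = 2.5, x2 = 0
Slack at optimum:
  C1: slack = 0 (binding)
  C2: slack = 9
  C3: slack = 4.5
  x1 ≥ 0: x1 = 2.5
  x2 ≥ 0: x2 = 0 (binding)
Binding constraints: C1, x2 ≥ 0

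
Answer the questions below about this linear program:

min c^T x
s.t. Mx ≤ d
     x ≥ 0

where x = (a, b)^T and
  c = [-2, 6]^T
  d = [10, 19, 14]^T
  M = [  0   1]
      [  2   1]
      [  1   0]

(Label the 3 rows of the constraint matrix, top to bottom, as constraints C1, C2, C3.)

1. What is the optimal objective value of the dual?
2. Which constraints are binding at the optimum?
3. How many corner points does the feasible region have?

1. -19 (by strong duality, equal to the primal optimum)
2. C2, b ≥ 0
3. 4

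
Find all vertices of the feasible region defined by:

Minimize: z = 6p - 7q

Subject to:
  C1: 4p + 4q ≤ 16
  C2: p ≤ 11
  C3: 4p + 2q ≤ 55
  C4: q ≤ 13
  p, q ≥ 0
Each vertex is the intersection of two constraint boundaries that also satisfies all remaining constraints:
  p = 0 and q = 0 → (0, 0)
  4p + 4q = 16 and q = 0 → (4, 0)
  4p + 4q = 16 and p = 0 → (0, 4)

Vertices: (0, 0), (4, 0), (0, 4)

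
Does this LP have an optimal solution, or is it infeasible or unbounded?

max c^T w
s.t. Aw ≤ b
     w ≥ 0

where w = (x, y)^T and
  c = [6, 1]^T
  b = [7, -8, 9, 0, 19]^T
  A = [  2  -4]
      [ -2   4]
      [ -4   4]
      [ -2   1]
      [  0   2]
One constraint requires 2x - 4y ≤ 7, while the constraint -2x + 4y ≤ -8 is equivalent to 2x - 4y ≥ 8. Together they would need 8 ≤ 2x - 4y ≤ 7, which is impossible since 8 > 7. No point satisfies all constraints.

Infeasible: no point satisfies all constraints simultaneously.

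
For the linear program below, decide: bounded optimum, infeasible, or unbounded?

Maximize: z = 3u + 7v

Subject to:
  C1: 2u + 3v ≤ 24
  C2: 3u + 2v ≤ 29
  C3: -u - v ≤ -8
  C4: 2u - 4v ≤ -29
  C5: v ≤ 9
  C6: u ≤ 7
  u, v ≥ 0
The point (0, 8) satisfies every constraint, so the LP is feasible; the constraints give u ≤ 7 and v ≤ 9, which with u, v ≥ 0 keep the feasible region inside a bounded box. A feasible, bounded LP attains a finite optimum at a vertex.

Evaluating z = 3u + 7v at each vertex:
  (0.5, 7.5): z = 54
  (0.6429, 7.571): z = 54.93
  (0, 8): z = 56

Bounded optimum: z* = 56 at (0, 8).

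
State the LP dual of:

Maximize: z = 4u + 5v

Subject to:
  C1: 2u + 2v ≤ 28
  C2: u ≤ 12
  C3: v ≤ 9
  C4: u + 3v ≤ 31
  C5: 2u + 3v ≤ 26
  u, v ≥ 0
Minimize: z = 28y1 + 12y2 + 9y3 + 31y4 + 26y5

Subject to:
  C1: -2y1 - y2 - y4 - 2y5 ≤ -4
  C2: -2y1 - y3 - 3y4 - 3y5 ≤ -5
  y1, y2, y3, y4, y5 ≥ 0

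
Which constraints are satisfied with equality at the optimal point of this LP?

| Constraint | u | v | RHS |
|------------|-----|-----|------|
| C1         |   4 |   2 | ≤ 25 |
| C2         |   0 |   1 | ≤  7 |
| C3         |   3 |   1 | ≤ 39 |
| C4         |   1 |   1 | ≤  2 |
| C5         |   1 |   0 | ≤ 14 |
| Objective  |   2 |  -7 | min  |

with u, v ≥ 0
Optimal: u = 0, v = 2
Slack at optimum:
  C1: slack = 21
  C2: slack = 5
  C3: slack = 37
  C4: slack = 0 (binding)
  C5: slack = 14
  u ≥ 0: u = 0 (binding)
  v ≥ 0: v = 2
Binding constraints: C4, u ≥ 0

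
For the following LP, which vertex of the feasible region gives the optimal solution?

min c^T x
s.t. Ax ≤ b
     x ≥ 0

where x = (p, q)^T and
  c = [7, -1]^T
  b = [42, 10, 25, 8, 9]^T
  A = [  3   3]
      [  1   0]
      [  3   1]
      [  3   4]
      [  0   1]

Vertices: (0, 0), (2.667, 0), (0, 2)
Evaluating z = 7p - q at each vertex:
  (0, 0): z = 0
  (2.667, 0): z = 18.67
  (0, 2): z = -2

The smallest value is z = -2, attained at (0, 2).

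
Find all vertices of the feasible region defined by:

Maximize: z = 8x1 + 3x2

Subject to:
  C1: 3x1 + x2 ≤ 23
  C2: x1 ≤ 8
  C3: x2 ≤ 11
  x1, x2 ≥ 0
Each vertex is the intersection of two constraint boundaries that also satisfies all remaining constraints:
  x1 = 0 and x2 = 0 → (0, 0)
  3x1 + x2 = 23 and x2 = 0 → (7.667, 0)
  3x1 + x2 = 23 and x2 = 11 → (4, 11)
  x2 = 11 and x1 = 0 → (0, 11)

Vertices: (0, 0), (7.667, 0), (4, 11), (0, 11)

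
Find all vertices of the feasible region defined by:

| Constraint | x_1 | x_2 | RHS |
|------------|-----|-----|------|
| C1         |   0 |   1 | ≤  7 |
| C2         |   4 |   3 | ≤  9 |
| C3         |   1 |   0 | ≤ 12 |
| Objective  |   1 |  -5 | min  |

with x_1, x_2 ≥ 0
Each vertex is the intersection of two constraint boundaries that also satisfies all remaining constraints:
  x_1 = 0 and x_2 = 0 → (0, 0)
  4x_1 + 3x_2 = 9 and x_2 = 0 → (2.25, 0)
  4x_1 + 3x_2 = 9 and x_1 = 0 → (0, 3)

Vertices: (0, 0), (2.25, 0), (0, 3)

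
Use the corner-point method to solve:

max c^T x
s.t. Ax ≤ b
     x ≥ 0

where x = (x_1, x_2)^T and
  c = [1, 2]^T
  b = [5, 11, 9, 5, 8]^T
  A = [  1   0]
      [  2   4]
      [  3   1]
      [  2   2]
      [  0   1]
Each vertex is the intersection of two constraint boundaries that also satisfies all remaining constraints:
  x_1 = 0 and x_2 = 0 → (0, 0)
  2x_1 + 2x_2 = 5 and x_2 = 0 → (2.5, 0)
  2x_1 + 2x_2 = 5 and x_1 = 0 → (0, 2.5)

Evaluating z = x_1 + 2x_2 at each vertex:
  (0, 0): z = 0
  (2.5, 0): z = 2.5
  (0, 2.5): z = 5

The maximum is at (0, 2.5) with z = 5.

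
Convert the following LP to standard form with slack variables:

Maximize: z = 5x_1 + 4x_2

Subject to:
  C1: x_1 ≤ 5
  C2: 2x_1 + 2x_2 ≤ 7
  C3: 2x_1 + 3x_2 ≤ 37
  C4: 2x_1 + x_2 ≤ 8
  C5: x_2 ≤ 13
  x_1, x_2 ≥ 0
max z = 5x_1 + 4x_2

s.t.
  x_1 + s1 = 5
  2x_1 + 2x_2 + s2 = 7
  2x_1 + 3x_2 + s3 = 37
  2x_1 + x_2 + s4 = 8
  x_2 + s5 = 13
  x_1, x_2, s1, s2, s3, s4, s5 ≥ 0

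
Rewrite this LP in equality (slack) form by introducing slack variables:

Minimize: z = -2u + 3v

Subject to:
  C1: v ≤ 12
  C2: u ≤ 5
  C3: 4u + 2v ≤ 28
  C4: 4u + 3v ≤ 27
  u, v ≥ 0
min z = -2u + 3v

s.t.
  v + s1 = 12
  u + s2 = 5
  4u + 2v + s3 = 28
  4u + 3v + s4 = 27
  u, v, s1, s2, s3, s4 ≥ 0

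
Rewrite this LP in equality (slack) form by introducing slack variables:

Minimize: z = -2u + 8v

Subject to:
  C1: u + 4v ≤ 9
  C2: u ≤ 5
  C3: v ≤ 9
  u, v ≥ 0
min z = -2u + 8v

s.t.
  u + 4v + s1 = 9
  u + s2 = 5
  v + s3 = 9
  u, v, s1, s2, s3 ≥ 0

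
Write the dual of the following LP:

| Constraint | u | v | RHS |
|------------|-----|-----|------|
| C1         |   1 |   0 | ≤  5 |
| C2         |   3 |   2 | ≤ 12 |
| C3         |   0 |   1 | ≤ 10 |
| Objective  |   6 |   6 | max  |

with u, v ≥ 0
Minimize: z = 5y1 + 12y2 + 10y3

Subject to:
  C1: -y1 - 3y2 ≤ -6
  C2: -2y2 - y3 ≤ -6
  y1, y2, y3 ≥ 0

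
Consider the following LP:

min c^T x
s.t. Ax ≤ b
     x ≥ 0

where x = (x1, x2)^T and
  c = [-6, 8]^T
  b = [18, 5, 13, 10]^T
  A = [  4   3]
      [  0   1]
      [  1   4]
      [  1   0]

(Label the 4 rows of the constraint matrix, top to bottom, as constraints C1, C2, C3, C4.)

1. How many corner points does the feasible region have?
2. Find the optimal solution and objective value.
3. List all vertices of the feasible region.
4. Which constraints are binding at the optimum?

1. 4
2. x1 = 4.5, x2 = 0, z = -27
3. (0, 0), (4.5, 0), (2.538, 2.615), (0, 3.25)
4. C1, x2 ≥ 0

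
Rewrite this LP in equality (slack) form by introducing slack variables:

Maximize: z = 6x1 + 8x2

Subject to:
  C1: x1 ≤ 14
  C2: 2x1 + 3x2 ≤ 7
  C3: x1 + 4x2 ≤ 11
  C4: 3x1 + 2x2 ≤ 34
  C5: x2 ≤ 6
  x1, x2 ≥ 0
max z = 6x1 + 8x2

s.t.
  x1 + s1 = 14
  2x1 + 3x2 + s2 = 7
  x1 + 4x2 + s3 = 11
  3x1 + 2x2 + s4 = 34
  x2 + s5 = 6
  x1, x2, s1, s2, s3, s4, s5 ≥ 0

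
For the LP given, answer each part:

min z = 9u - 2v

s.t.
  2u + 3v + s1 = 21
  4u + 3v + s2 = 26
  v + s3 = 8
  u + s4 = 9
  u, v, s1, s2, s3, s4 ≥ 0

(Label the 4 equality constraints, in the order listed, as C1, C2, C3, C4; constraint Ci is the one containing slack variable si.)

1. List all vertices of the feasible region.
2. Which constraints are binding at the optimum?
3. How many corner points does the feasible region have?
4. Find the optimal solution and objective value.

1. (0, 0), (6.5, 0), (2.5, 5.333), (0, 7)
2. C1, u ≥ 0
3. 4
4. u = 0, v = 7, z = -14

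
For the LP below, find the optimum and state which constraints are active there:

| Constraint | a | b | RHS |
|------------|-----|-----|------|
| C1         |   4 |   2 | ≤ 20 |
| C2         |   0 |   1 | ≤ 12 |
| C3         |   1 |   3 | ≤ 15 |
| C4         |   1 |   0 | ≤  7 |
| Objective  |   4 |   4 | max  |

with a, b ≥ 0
Optimal: a = 3, b = 4
Binding: C1, C3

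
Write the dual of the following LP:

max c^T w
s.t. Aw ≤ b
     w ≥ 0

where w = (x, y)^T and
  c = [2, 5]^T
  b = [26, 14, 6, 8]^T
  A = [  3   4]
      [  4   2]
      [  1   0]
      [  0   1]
Minimize: z = 26y1 + 14y2 + 6y3 + 8y4

Subject to:
  C1: -3y1 - 4y2 - y3 ≤ -2
  C2: -4y1 - 2y2 - y4 ≤ -5
  y1, y2, y3, y4 ≥ 0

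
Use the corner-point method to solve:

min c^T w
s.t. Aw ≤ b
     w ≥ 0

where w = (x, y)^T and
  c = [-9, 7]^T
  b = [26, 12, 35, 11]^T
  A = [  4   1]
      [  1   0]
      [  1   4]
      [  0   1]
x = 6.5, y = 0, z = -58.5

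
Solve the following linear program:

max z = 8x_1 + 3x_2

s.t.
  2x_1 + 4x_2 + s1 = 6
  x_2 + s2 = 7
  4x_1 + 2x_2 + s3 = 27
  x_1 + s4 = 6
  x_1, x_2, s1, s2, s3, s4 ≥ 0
Each vertex is the intersection of two constraint boundaries that also satisfies all remaining constraints:
  x_1 = 0 and x_2 = 0 → (0, 0)
  2x_1 + 4x_2 = 6 and x_2 = 0 → (3, 0)
  2x_1 + 4x_2 = 6 and x_1 = 0 → (0, 1.5)

Evaluating z = 8x_1 + 3x_2 at each vertex:
  (0, 0): z = 0
  (3, 0): z = 24
  (0, 1.5): z = 4.5

The maximum is at (3, 0) with z = 24.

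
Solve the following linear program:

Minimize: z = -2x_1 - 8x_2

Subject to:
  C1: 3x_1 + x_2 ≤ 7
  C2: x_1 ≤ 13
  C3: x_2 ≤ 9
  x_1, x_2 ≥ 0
x_1 = 0, x_2 = 7, z = -56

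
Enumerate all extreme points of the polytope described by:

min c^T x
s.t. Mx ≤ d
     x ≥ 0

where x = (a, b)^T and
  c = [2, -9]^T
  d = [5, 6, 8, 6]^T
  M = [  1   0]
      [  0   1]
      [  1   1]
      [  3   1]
Each vertex is the intersection of two constraint boundaries that also satisfies all remaining constraints:
  a = 0 and b = 0 → (0, 0)
  3a + b = 6 and b = 0 → (2, 0)
  b = 6 and 3a + b = 6 → (0, 6)

Vertices: (0, 0), (2, 0), (0, 6)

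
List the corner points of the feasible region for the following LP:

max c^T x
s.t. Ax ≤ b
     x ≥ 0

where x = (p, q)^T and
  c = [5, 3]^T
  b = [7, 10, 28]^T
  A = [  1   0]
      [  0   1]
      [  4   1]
Each vertex is the intersection of two constraint boundaries that also satisfies all remaining constraints:
  p = 0 and q = 0 → (0, 0)
  p = 7 and 4p + q = 28 → (7, 0)
  q = 10 and 4p + q = 28 → (4.5, 10)
  q = 10 and p = 0 → (0, 10)

Vertices: (0, 0), (7, 0), (4.5, 10), (0, 10)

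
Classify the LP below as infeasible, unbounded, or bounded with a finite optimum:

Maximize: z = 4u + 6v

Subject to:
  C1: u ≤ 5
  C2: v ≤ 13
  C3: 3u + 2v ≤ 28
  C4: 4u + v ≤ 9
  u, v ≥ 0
The point (0, 9) satisfies every constraint, so the LP is feasible; the constraints give u ≤ 5 and v ≤ 13, which with u, v ≥ 0 keep the feasible region inside a bounded box. A feasible, bounded LP attains a finite optimum at a vertex.

Bounded optimum: z* = 54 at (0, 9).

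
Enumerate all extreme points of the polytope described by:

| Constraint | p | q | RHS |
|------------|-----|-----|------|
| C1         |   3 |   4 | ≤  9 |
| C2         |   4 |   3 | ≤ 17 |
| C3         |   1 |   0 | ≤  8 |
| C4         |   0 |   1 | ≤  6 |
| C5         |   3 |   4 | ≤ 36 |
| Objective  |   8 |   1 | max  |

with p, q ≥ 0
Each vertex is the intersection of two constraint boundaries that also satisfies all remaining constraints:
  p = 0 and q = 0 → (0, 0)
  3p + 4q = 9 and q = 0 → (3, 0)
  3p + 4q = 9 and p = 0 → (0, 2.25)

Vertices: (0, 0), (3, 0), (0, 2.25)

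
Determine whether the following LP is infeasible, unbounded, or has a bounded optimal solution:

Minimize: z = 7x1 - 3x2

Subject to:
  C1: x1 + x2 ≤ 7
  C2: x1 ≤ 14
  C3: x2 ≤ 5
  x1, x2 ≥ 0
The point (0, 5) satisfies every constraint, so the LP is feasible; the constraints give x1 ≤ 14 and x2 ≤ 5, which with x1, x2 ≥ 0 keep the feasible region inside a bounded box. A feasible, bounded LP attains a finite optimum at a vertex.

Evaluating z = 7x1 - 3x2 at each vertex:
  (0, 0): z = 0
  (7, 0): z = 49
  (2, 5): z = -1
  (0, 5): z = -15

Feasible with finite optimum z* = -15 at (0, 5).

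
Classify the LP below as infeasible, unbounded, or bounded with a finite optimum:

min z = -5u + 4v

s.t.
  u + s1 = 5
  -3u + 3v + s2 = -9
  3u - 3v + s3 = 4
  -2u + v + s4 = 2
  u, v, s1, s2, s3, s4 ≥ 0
The row 3u - 3v + s3 = 4 with s3 ≥ 0 requires 3u - 3v ≤ 4, while the row -3u + 3v + s2 = -9 with s2 ≥ 0 is equivalent to 3u - 3v ≥ 9. Together they would need 9 ≤ 3u - 3v ≤ 4, which is impossible since 9 > 4. No point satisfies all constraints.

Infeasible — the constraint set is empty.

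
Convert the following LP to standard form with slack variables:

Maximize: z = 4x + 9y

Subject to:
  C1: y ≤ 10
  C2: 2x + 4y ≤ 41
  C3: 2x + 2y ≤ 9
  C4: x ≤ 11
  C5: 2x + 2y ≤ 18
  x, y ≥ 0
max z = 4x + 9y

s.t.
  y + s1 = 10
  2x + 4y + s2 = 41
  2x + 2y + s3 = 9
  x + s4 = 11
  2x + 2y + s5 = 18
  x, y, s1, s2, s3, s4, s5 ≥ 0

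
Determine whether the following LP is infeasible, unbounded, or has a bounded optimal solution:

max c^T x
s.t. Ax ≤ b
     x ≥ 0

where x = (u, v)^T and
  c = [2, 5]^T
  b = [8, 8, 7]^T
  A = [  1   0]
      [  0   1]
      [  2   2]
The point (0, 3.5) satisfies every constraint, so the LP is feasible; the constraints give u ≤ 8 and v ≤ 8, which with u, v ≥ 0 keep the feasible region inside a bounded box. A feasible, bounded LP attains a finite optimum at a vertex.

Feasible with finite optimum z* = 17.5 at (0, 3.5).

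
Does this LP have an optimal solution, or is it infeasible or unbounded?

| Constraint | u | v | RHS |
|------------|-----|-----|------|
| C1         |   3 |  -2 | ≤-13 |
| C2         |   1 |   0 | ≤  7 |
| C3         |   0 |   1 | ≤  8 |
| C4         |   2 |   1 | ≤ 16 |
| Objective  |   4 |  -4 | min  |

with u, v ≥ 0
The point (0, 8) satisfies every constraint, so the LP is feasible; the constraints give u ≤ 7 and v ≤ 8, which with u, v ≥ 0 keep the feasible region inside a bounded box. A feasible, bounded LP attains a finite optimum at a vertex.

The LP has an optimal solution: (0, 8) with z = -32.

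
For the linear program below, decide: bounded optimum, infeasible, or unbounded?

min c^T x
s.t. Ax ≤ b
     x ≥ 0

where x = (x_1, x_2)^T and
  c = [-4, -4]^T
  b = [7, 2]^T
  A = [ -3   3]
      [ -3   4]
Feasible point: (0, 0) satisfies every constraint, so the LP is feasible.
Direction d = (1, 0): for each constraint row a, a·d ≤ 0 —
  (-3)(1) + (3)(0) = -3 ≤ 0
  (-3)(1) + (4)(0) = -3 ≤ 0
and d ≥ 0, so (0, 0) + t·d stays feasible for every t ≥ 0. Along this ray z = -4x_1 - 4x_2 changes by -4 per unit t, so z → −∞.

Unbounded: there is a feasible ray along which z → −∞.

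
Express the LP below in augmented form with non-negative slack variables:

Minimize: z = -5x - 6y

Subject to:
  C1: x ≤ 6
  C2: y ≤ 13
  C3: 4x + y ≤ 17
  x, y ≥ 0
min z = -5x - 6y

s.t.
  x + s1 = 6
  y + s2 = 13
  4x + y + s3 = 17
  x, y, s1, s2, s3 ≥ 0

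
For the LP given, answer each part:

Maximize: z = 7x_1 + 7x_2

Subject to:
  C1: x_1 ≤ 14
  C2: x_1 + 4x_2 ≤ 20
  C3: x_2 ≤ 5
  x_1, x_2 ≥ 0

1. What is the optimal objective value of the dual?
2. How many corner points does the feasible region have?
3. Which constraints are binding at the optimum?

1. 108.5 (by strong duality, equal to the primal optimum)
2. 4
3. C1, C2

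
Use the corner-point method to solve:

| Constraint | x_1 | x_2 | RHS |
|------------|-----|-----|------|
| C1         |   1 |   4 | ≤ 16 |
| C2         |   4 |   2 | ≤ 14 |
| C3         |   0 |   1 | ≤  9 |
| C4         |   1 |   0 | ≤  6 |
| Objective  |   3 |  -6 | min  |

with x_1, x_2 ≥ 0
x_1 = 0, x_2 = 4, z = -24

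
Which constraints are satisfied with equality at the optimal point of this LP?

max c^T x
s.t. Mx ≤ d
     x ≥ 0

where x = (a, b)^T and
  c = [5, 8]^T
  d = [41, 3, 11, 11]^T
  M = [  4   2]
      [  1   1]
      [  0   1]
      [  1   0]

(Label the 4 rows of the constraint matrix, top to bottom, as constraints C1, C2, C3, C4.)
Optimal: a = 0, b = 3
Slack at optimum:
  C1: slack = 35
  C2: slack = 0 (binding)
  C3: slack = 8
  C4: slack = 11
  a ≥ 0: a = 0 (binding)
  b ≥ 0: b = 3
Binding constraints: C2, a ≥ 0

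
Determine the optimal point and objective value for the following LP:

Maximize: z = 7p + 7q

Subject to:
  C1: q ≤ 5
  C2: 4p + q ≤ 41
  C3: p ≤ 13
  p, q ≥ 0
Each vertex is the intersection of two constraint boundaries that also satisfies all remaining constraints:
  p = 0 and q = 0 → (0, 0)
  4p + q = 41 and q = 0 → (10.25, 0)
  q = 5 and 4p + q = 41 → (9, 5)
  q = 5 and p = 0 → (0, 5)

Evaluating z = 7p + 7q at each vertex:
  (0, 0): z = 0
  (10.25, 0): z = 71.75
  (9, 5): z = 98
  (0, 5): z = 35

The maximum is at (9, 5) with z = 98.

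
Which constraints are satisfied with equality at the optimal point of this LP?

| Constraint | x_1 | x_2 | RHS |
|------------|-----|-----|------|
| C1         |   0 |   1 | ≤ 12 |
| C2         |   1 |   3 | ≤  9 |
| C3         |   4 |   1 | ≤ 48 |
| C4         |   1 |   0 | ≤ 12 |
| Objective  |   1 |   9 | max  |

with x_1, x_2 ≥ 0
Optimal: x_1 = 0, x_2 = 3
Slack at optimum:
  C1: slack = 9
  C2: slack = 0 (binding)
  C3: slack = 45
  C4: slack = 12
  x_1 ≥ 0: x_1 = 0 (binding)
  x_2 ≥ 0: x_2 = 3
Binding constraints: C2, x_1 ≥ 0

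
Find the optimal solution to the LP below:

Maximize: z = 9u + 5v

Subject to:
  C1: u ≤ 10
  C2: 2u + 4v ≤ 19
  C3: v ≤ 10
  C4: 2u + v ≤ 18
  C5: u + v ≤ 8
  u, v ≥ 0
Each vertex is the intersection of two constraint boundaries that also satisfies all remaining constraints:
  u = 0 and v = 0 → (0, 0)
  u + v = 8 and v = 0 → (8, 0)
  2u + 4v = 19 and u + v = 8 → (6.5, 1.5)
  2u + 4v = 19 and u = 0 → (0, 4.75)

Evaluating z = 9u + 5v at each vertex:
  (0, 0): z = 0
  (8, 0): z = 72
  (6.5, 1.5): z = 66
  (0, 4.75): z = 23.75

The maximum is at (8, 0) with z = 72.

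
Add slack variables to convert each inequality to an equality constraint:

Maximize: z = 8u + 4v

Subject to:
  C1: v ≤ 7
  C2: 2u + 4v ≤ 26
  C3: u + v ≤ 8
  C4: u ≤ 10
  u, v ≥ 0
max z = 8u + 4v

s.t.
  v + s1 = 7
  2u + 4v + s2 = 26
  u + v + s3 = 8
  u + s4 = 10
  u, v, s1, s2, s3, s4 ≥ 0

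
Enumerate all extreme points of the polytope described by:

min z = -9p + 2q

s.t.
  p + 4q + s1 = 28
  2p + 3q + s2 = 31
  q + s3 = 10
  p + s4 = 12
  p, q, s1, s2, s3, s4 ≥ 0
Each vertex is the intersection of two constraint boundaries that also satisfies all remaining constraints:
  p = 0 and q = 0 → (0, 0)
  p = 12 and q = 0 → (12, 0)
  2p + 3q = 31 and p = 12 → (12, 2.333)
  p + 4q = 28 and 2p + 3q = 31 → (8, 5)
  p + 4q = 28 and p = 0 → (0, 7)

Vertices: (0, 0), (12, 0), (12, 2.333), (8, 5), (0, 7)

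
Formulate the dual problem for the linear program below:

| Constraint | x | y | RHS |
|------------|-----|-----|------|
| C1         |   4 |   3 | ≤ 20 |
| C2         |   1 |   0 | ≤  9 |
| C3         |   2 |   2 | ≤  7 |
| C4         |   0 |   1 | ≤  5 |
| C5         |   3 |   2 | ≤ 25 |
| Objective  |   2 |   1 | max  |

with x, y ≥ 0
Minimize: z = 20y1 + 9y2 + 7y3 + 5y4 + 25y5

Subject to:
  C1: -4y1 - y2 - 2y3 - 3y5 ≤ -2
  C2: -3y1 - 2y3 - y4 - 2y5 ≤ -1
  y1, y2, y3, y4, y5 ≥ 0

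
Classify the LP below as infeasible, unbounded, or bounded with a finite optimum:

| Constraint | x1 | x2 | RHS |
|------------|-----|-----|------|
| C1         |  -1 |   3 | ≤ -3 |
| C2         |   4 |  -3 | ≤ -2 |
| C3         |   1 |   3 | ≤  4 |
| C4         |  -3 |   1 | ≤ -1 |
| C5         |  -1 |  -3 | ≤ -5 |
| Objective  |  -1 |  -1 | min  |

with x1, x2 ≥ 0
C3 requires x1 + 3x2 ≤ 4, while C5 (-x1 - 3x2 ≤ -5) is equivalent to x1 + 3x2 ≥ 5. Together they would need 5 ≤ x1 + 3x2 ≤ 4, which is impossible since 5 > 4. No point satisfies all constraints.

Infeasible — the constraint set is empty.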